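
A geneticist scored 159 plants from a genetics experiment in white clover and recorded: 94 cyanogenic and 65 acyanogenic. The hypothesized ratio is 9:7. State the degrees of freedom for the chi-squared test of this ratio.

1

A goodness-of-fit test with 2 phenotype classes has df = 2 − 1 = 1.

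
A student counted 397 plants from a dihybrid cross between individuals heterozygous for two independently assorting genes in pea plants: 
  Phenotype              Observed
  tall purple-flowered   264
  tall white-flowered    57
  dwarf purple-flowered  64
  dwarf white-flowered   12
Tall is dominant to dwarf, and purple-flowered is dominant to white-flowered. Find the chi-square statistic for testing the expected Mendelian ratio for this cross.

19.578

A dihybrid F₂ with independent assortment and complete dominance at both loci gives a 9:3:3:1 phenotypic ratio.
Under the 9:3:3:1 hypothesis (Σ ratio = 16, N = 397):
  tall purple-flowered: 397 × 9/16 = 223.3125
  tall white-flowered: 397 × 3/16 = 74.4375
  dwarf purple-flowered: 397 × 3/16 = 74.4375
  dwarf white-flowered: 397 × 1/16 = 24.8125
χ² = Σ (O − E)² / E
  tall purple-flowered: (264 − 223.3125)² / 223.3125 = 7.4133
  tall white-flowered: (57 − 74.4375)² / 74.4375 = 4.0849
  dwarf purple-flowered: (64 − 74.4375)² / 74.4375 = 1.4635
  dwarf white-flowered: (12 − 24.8125)² / 24.8125 = 6.6160
χ² = 7.4133 + 4.0849 + 1.4635 + 6.6160 = 19.5777 ≈ 19.578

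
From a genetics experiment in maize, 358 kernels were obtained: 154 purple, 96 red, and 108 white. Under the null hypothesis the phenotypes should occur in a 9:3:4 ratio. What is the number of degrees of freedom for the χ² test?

A goodness-of-fit test with 3 phenotype classes has df = 3 − 1 = 2.

2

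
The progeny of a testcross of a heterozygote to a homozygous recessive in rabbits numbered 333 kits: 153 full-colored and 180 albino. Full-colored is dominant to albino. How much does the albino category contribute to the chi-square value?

1.095

A testcross of a heterozygote (Aa × aa) gives a 1:1 phenotypic ratio.
Expected counts for N = 333 under a 1:1 ratio (total parts = 2):
  full-colored: 333 × 1/2 = 166.5
  albino: 333 × 1/2 = 166.5
Contribution of albino: (180 − 166.5)² / 166.5 = 1.0946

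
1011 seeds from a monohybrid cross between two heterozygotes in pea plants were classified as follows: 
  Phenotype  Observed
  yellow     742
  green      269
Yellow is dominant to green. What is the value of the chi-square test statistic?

1.393

For a monohybrid cross between heterozygotes with complete dominance, the expected phenotypic ratio is 3:1.
Total ratio parts = 4. Expected numbers out of 1011:
  yellow: 1011 × 3/4 = 758.25
  green: 1011 × 1/4 = 252.75
χ² = Σ (O − E)² / E
  yellow: (742 − 758.25)² / 758.25 = 0.3483
  green: (269 − 252.75)² / 252.75 = 1.0448
χ² = 0.3483 + 1.0448 = 1.3931 ≈ 1.393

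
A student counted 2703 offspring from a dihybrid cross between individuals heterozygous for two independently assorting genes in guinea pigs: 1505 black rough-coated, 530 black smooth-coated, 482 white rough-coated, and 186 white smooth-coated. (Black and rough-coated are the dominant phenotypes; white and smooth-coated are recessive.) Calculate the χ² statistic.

4.156

A dihybrid F₂ with independent assortment and complete dominance at both loci gives a 9:3:3:1 phenotypic ratio.
The 9:3:3:1 ratio has 16 parts, so with N = 2703 the expected counts are:
  black rough-coated: 2703 × 9/16 = 1520.4375
  black smooth-coated: 2703 × 3/16 = 506.8125
  white rough-coated: 2703 × 3/16 = 506.8125
  white smooth-coated: 2703 × 1/16 = 168.9375
χ² = Σ (O − E)² / E
  black rough-coated: (1505 − 1520.4375)² / 1520.4375 = 0.1567
  black smooth-coated: (530 − 506.8125)² / 506.8125 = 1.0609
  white rough-coated: (482 − 506.8125)² / 506.8125 = 1.2148
  white smooth-coated: (186 − 168.9375)² / 168.9375 = 1.7233
χ² = 0.1567 + 1.0609 + 1.2148 + 1.7233 = 4.1557 ≈ 4.156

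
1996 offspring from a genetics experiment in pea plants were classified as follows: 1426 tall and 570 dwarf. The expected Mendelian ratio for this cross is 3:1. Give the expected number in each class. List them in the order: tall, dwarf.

Total ratio parts = 4. Expected numbers out of 1996:
  tall: 1996 × 3/4 = 1497
  dwarf: 1996 × 1/4 = 499

1497, 499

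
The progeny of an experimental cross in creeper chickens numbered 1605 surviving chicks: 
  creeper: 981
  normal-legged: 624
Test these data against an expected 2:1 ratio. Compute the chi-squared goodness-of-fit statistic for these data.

Expected counts for N = 1605 under a 2:1 ratio (total parts = 3):
  creeper: 1605 × 2/3 = 1070
  normal-legged: 1605 × 1/3 = 535
χ² = Σ (O − E)² / E
  creeper: (981 − 1070)² / 1070 = 7.4028
  normal-legged: (624 − 535)² / 535 = 14.8056
χ² = 7.4028 + 14.8056 = 22.2084 ≈ 22.208

22.208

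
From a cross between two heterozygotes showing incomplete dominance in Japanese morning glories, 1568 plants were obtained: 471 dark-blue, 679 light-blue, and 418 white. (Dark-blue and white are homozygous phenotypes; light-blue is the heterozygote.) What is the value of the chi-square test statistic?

31.708

With incomplete dominance, a heterozygote × heterozygote cross gives a 1:2:1 phenotypic ratio.
Under the 1:2:1 hypothesis (Σ ratio = 4, N = 1568):
  dark-blue: 1568 × 1/4 = 392
  light-blue: 1568 × 2/4 = 784
  white: 1568 × 1/4 = 392
χ² = Σ (O − E)² / E
  dark-blue: (471 − 392)² / 392 = 15.9209
  light-blue: (679 − 784)² / 784 = 14.0625
  white: (418 − 392)² / 392 = 1.7245
χ² = 15.9209 + 14.0625 + 1.7245 = 31.7079 ≈ 31.708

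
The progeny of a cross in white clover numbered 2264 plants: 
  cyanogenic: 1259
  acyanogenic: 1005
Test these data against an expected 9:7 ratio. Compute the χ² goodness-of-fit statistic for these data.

The 9:7 ratio has 16 parts, so with N = 2264 the expected counts are:
  cyanogenic: 2264 × 9/16 = 1273.5
  acyanogenic: 2264 × 7/16 = 990.5
χ² = Σ (O − E)² / E
  cyanogenic: (1259 − 1273.5)² / 1273.5 = 0.1651
  acyanogenic: (1005 − 990.5)² / 990.5 = 0.2123
χ² = 0.1651 + 0.2123 = 0.3774 ≈ 0.377

0.377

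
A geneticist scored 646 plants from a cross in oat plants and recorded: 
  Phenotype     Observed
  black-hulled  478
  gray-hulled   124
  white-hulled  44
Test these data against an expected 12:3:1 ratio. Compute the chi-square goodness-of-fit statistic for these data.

0.481

Total ratio parts = 16. Expected numbers out of 646:
  black-hulled: 646 × 12/16 = 484.5
  gray-hulled: 646 × 3/16 = 121.125
  white-hulled: 646 × 1/16 = 40.375
χ² = Σ (O − E)² / E
  black-hulled: (478 − 484.5)² / 484.5 = 0.0872
  gray-hulled: (124 − 121.125)² / 121.125 = 0.0682
  white-hulled: (44 − 40.375)² / 40.375 = 0.3255
χ² = 0.0872 + 0.0682 + 0.3255 = 0.4809 ≈ 0.481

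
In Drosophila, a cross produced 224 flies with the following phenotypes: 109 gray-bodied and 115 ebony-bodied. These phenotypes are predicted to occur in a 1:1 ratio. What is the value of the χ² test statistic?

0.161

The 1:1 ratio has 2 parts, so with N = 224 the expected counts are:
  gray-bodied: 224 × 1/2 = 112
  ebony-bodied: 224 × 1/2 = 112
χ² = Σ (O − E)² / E
  gray-bodied: (109 − 112)² / 112 = 0.0804
  ebony-bodied: (115 − 112)² / 112 = 0.0804
χ² = 0.0804 + 0.0804 = 0.1608 ≈ 0.161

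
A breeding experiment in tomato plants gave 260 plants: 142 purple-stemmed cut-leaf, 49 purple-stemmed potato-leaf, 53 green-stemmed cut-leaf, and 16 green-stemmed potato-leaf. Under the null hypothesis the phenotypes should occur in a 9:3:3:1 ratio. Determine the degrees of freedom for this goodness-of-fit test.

A goodness-of-fit test with 4 phenotype classes has df = 4 − 1 = 3.

3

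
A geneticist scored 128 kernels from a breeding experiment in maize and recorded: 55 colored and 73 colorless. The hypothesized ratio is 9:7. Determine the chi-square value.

Under the 9:7 hypothesis (Σ ratio = 16, N = 128):
  colored: 128 × 9/16 = 72
  colorless: 128 × 7/16 = 56
χ² = Σ (O − E)² / E
  colored: (55 − 72)² / 72 = 4.0139
  colorless: (73 − 56)² / 56 = 5.1607
χ² = 4.0139 + 5.1607 = 9.1746 ≈ 9.175

9.175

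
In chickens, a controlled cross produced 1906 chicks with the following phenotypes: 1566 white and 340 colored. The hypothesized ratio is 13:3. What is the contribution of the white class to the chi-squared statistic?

0.195

The 13:3 ratio has 16 parts, so with N = 1906 the expected counts are:
  white: 1906 × 13/16 = 1548.625
  colored: 1906 × 3/16 = 357.375
Contribution of white: (1566 − 1548.625)² / 1548.625 = 0.1949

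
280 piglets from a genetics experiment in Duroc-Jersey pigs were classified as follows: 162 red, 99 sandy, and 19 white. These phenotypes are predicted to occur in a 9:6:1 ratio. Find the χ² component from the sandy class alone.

0.343

The 9:6:1 ratio has 16 parts, so with N = 280 the expected counts are:
  red: 280 × 9/16 = 157.5
  sandy: 280 × 6/16 = 105
  white: 280 × 1/16 = 17.5
Contribution of sandy: (99 − 105)² / 105 = 0.3429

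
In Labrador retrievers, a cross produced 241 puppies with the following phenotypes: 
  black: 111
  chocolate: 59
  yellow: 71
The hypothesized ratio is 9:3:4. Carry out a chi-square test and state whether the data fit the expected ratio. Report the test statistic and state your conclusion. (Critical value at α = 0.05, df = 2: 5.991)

10.591; not consistent

Under the 9:3:4 hypothesis (Σ ratio = 16, N = 241):
  black: 241 × 9/16 = 135.5625
  chocolate: 241 × 3/16 = 45.1875
  yellow: 241 × 4/16 = 60.25
χ² = Σ (O − E)² / E
  black: (111 − 135.5625)² / 135.5625 = 4.4505
  chocolate: (59 − 45.1875)² / 45.1875 = 4.2221
  yellow: (71 − 60.25)² / 60.25 = 1.9180
χ² = 4.4505 + 4.2221 + 1.9180 = 10.5906 ≈ 10.591
Degrees of freedom = 3 − 1 = 2; critical value at α = 0.05 is 5.991.
Since 10.591 > 5.991, we reject the null hypothesis — the data do not fit the 9:3:4 ratio.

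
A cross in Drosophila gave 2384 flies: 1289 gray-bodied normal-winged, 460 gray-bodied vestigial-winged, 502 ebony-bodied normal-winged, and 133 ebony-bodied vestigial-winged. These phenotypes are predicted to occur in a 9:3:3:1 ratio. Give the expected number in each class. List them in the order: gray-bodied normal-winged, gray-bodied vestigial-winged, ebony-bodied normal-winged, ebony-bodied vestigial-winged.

The 9:3:3:1 ratio has 16 parts, so with N = 2384 the expected counts are:
  gray-bodied normal-winged: 2384 × 9/16 = 1341
  gray-bodied vestigial-winged: 2384 × 3/16 = 447
  ebony-bodied normal-winged: 2384 × 3/16 = 447
  ebony-bodied vestigial-winged: 2384 × 1/16 = 149

1341, 447, 447, 149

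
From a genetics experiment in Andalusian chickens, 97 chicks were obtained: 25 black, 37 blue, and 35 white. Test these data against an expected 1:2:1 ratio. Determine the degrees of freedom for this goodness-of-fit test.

2

A goodness-of-fit test with 3 phenotype classes has df = 3 − 1 = 2.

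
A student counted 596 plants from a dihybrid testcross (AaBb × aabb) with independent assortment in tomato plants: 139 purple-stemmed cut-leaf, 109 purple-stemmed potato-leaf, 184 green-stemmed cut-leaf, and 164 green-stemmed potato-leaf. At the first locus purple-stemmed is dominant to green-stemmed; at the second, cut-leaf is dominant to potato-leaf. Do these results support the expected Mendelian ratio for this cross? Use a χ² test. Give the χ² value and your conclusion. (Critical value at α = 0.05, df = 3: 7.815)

21.141; not consistent

A dihybrid testcross with independent assortment gives a 1:1:1:1 ratio.
The 1:1:1:1 ratio has 4 parts, so with N = 596 the expected counts are:
  purple-stemmed cut-leaf: 596 × 1/4 = 149
  purple-stemmed potato-leaf: 596 × 1/4 = 149
  green-stemmed cut-leaf: 596 × 1/4 = 149
  green-stemmed potato-leaf: 596 × 1/4 = 149
χ² = Σ (O − E)² / E
  purple-stemmed cut-leaf: (139 − 149)² / 149 = 0.6711
  purple-stemmed potato-leaf: (109 − 149)² / 149 = 10.7383
  green-stemmed cut-leaf: (184 − 149)² / 149 = 8.2215
  green-stemmed potato-leaf: (164 − 149)² / 149 = 1.5101
χ² = 0.6711 + 10.7383 + 8.2215 + 1.5101 = 21.141
Degrees of freedom = 4 − 1 = 3; critical value at α = 0.05 is 7.815.
Since 21.141 > 7.815, we reject the null hypothesis — the data do not fit the 1:1:1:1 ratio.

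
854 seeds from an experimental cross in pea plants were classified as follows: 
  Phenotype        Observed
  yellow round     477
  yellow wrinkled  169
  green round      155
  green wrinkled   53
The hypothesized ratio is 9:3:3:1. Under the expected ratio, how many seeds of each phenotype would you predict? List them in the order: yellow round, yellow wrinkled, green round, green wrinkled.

The 9:3:3:1 ratio has 16 parts, so with N = 854 the expected counts are:
  yellow round: 854 × 9/16 = 480.375
  yellow wrinkled: 854 × 3/16 = 160.125
  green round: 854 × 3/16 = 160.125
  green wrinkled: 854 × 1/16 = 53.375

480.375, 160.125, 160.125, 53.375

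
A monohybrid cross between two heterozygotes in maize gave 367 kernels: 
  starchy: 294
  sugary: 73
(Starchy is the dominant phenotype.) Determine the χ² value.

5.109

For a monohybrid cross between heterozygotes with complete dominance, the expected phenotypic ratio is 3:1.
Expected counts for N = 367 under a 3:1 ratio (total parts = 4):
  starchy: 367 × 3/4 = 275.25
  sugary: 367 × 1/4 = 91.75
χ² = Σ (O − E)² / E
  starchy: (294 − 275.25)² / 275.25 = 1.2772
  sugary: (73 − 91.75)² / 91.75 = 3.8317
χ² = 1.2772 + 3.8317 = 5.1089 ≈ 5.109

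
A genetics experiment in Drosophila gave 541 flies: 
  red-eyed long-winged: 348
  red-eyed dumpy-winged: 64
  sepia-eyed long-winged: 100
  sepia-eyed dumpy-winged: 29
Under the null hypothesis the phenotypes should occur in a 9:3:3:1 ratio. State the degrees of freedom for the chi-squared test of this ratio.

A goodness-of-fit test with 4 phenotype classes has df = 4 − 1 = 3.

3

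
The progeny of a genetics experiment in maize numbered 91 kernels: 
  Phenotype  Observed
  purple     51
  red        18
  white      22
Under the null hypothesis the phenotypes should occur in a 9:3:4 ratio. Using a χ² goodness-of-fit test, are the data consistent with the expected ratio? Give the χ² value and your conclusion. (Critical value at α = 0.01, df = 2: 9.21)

0.077; consistent

Total ratio parts = 16. Expected numbers out of 91:
  purple: 91 × 9/16 = 51.1875
  red: 91 × 3/16 = 17.0625
  white: 91 × 4/16 = 22.75
χ² = Σ (O − E)² / E
  purple: (51 − 51.1875)² / 51.1875 = 0.0007
  red: (18 − 17.0625)² / 17.0625 = 0.0515
  white: (22 − 22.75)² / 22.75 = 0.0247
χ² = 0.0007 + 0.0515 + 0.0247 = 0.0769 ≈ 0.077
Degrees of freedom = 3 − 1 = 2; critical value at α = 0.01 is 9.21.
Since 0.077 < 9.21, we fail to reject the null hypothesis — the data are consistent with the 9:3:4 ratio.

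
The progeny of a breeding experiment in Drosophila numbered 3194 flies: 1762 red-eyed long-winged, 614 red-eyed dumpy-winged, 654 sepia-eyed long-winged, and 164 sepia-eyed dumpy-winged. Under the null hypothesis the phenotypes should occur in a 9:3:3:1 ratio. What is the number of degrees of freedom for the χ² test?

A goodness-of-fit test with 4 phenotype classes has df = 4 − 1 = 3.

3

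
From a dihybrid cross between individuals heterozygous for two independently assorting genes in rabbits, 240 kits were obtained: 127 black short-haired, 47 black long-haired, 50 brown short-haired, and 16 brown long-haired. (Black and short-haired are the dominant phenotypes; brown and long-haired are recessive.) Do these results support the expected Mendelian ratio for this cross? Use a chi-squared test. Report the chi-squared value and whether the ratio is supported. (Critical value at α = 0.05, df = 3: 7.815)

1.185; consistent

A dihybrid F₂ with independent assortment and complete dominance at both loci gives a 9:3:3:1 phenotypic ratio.
Under the 9:3:3:1 hypothesis (Σ ratio = 16, N = 240):
  black short-haired: 240 × 9/16 = 135
  black long-haired: 240 × 3/16 = 45
  brown short-haired: 240 × 3/16 = 45
  brown long-haired: 240 × 1/16 = 15
χ² = Σ (O − E)² / E
  black short-haired: (127 − 135)² / 135 = 0.4741
  black long-haired: (47 − 45)² / 45 = 0.0889
  brown short-haired: (50 − 45)² / 45 = 0.5556
  brown long-haired: (16 − 15)² / 15 = 0.0667
χ² = 0.4741 + 0.0889 + 0.5556 + 0.0667 = 1.1853 ≈ 1.185
Degrees of freedom = 4 − 1 = 3; critical value at α = 0.05 is 7.815.
Since 1.185 < 7.815, we fail to reject the null hypothesis — the data are consistent with the 9:3:3:1 ratio.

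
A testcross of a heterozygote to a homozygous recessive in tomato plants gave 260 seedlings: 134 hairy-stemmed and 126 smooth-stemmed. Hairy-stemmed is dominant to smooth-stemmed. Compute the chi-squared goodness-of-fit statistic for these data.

0.246

A testcross of a heterozygote (Aa × aa) gives a 1:1 phenotypic ratio.
Under the 1:1 hypothesis (Σ ratio = 2, N = 260):
  hairy-stemmed: 260 × 1/2 = 130
  smooth-stemmed: 260 × 1/2 = 130
χ² = Σ (O − E)² / E
  hairy-stemmed: (134 − 130)² / 130 = 0.1231
  smooth-stemmed: (126 − 130)² / 130 = 0.1231
χ² = 0.1231 + 0.1231 = 0.2462 ≈ 0.246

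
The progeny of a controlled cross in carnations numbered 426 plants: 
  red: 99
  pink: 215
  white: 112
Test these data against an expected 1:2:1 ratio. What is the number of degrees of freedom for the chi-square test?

2

A goodness-of-fit test with 3 phenotype classes has df = 3 − 1 = 2.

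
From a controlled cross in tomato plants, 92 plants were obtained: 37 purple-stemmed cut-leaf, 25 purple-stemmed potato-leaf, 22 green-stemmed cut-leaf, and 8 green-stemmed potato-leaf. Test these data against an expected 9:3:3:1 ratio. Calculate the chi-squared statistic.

The 9:3:3:1 ratio has 16 parts, so with N = 92 the expected counts are:
  purple-stemmed cut-leaf: 92 × 9/16 = 51.75
  purple-stemmed potato-leaf: 92 × 3/16 = 17.25
  green-stemmed cut-leaf: 92 × 3/16 = 17.25
  green-stemmed potato-leaf: 92 × 1/16 = 5.75
χ² = Σ (O − E)² / E
  purple-stemmed cut-leaf: (37 − 51.75)² / 51.75 = 4.2041
  purple-stemmed potato-leaf: (25 − 17.25)² / 17.25 = 3.4819
  green-stemmed cut-leaf: (22 − 17.25)² / 17.25 = 1.3080
  green-stemmed potato-leaf: (8 − 5.75)² / 5.75 = 0.8804
χ² = 4.2041 + 3.4819 + 1.3080 + 0.8804 = 9.8744 ≈ 9.874

9.874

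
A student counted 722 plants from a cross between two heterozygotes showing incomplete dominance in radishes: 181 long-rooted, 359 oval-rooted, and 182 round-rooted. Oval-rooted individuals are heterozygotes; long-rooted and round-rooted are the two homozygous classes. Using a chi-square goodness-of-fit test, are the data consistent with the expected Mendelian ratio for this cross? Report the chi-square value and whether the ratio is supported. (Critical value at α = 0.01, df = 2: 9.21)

With incomplete dominance, a heterozygote × heterozygote cross gives a 1:2:1 phenotypic ratio.
Expected counts for N = 722 under a 1:2:1 ratio (total parts = 4):
  long-rooted: 722 × 1/4 = 180.5
  oval-rooted: 722 × 2/4 = 361
  round-rooted: 722 × 1/4 = 180.5
χ² = Σ (O − E)² / E
  long-rooted: (181 − 180.5)² / 180.5 = 0.0014
  oval-rooted: (359 − 361)² / 361 = 0.0111
  round-rooted: (182 − 180.5)² / 180.5 = 0.0125
χ² = 0.0014 + 0.0111 + 0.0125 = 0.025
Degrees of freedom = 3 − 1 = 2; critical value at α = 0.01 is 9.21.
Since 0.025 < 9.21, we fail to reject the null hypothesis — the data are consistent with the 1:2:1 ratio.

0.025; consistent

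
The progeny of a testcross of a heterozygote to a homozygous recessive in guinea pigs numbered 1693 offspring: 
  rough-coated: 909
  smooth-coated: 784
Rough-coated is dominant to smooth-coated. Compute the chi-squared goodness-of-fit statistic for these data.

9.229

A testcross of a heterozygote (Aa × aa) gives a 1:1 phenotypic ratio.
The 1:1 ratio has 2 parts, so with N = 1693 the expected counts are:
  rough-coated: 1693 × 1/2 = 846.5
  smooth-coated: 1693 × 1/2 = 846.5
χ² = Σ (O − E)² / E
  rough-coated: (909 − 846.5)² / 846.5 = 4.6146
  smooth-coated: (784 − 846.5)² / 846.5 = 4.6146
χ² = 4.6146 + 4.6146 = 9.2292 ≈ 9.229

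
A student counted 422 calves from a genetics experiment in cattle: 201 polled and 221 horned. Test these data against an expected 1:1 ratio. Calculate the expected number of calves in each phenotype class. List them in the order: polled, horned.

Under the 1:1 hypothesis (Σ ratio = 2, N = 422):
  polled: 422 × 1/2 = 211
  horned: 422 × 1/2 = 211

211, 211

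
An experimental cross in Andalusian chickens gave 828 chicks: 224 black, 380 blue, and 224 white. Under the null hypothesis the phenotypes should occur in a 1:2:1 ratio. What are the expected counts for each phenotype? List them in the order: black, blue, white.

Total ratio parts = 4. Expected numbers out of 828:
  black: 828 × 1/4 = 207
  blue: 828 × 2/4 = 414
  white: 828 × 1/4 = 207

207, 414, 207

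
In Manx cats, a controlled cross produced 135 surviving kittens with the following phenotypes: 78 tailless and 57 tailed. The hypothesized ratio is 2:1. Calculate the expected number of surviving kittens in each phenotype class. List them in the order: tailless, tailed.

90, 45

Under the 2:1 hypothesis (Σ ratio = 3, N = 135):
  tailless: 135 × 2/3 = 90
  tailed: 135 × 1/3 = 45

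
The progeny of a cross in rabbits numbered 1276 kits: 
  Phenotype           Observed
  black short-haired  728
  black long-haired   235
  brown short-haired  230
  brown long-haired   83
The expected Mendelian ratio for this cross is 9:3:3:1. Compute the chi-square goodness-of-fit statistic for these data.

The 9:3:3:1 ratio has 16 parts, so with N = 1276 the expected counts are:
  black short-haired: 1276 × 9/16 = 717.75
  black long-haired: 1276 × 3/16 = 239.25
  brown short-haired: 1276 × 3/16 = 239.25
  brown long-haired: 1276 × 1/16 = 79.75
χ² = Σ (O − E)² / E
  black short-haired: (728 − 717.75)² / 717.75 = 0.1464
  black long-haired: (235 − 239.25)² / 239.25 = 0.0755
  brown short-haired: (230 − 239.25)² / 239.25 = 0.3576
  brown long-haired: (83 − 79.75)² / 79.75 = 0.1324
χ² = 0.1464 + 0.0755 + 0.3576 + 0.1324 = 0.7119 ≈ 0.712

0.712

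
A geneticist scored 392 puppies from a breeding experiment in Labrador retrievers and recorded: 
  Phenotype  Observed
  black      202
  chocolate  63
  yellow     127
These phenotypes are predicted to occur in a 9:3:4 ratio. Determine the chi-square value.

Expected counts for N = 392 under a 9:3:4 ratio (total parts = 16):
  black: 392 × 9/16 = 220.5
  chocolate: 392 × 3/16 = 73.5
  yellow: 392 × 4/16 = 98
χ² = Σ (O − E)² / E
  black: (202 − 220.5)² / 220.5 = 1.5522
  chocolate: (63 − 73.5)² / 73.5 = 1.5000
  yellow: (127 − 98)² / 98 = 8.5816
χ² = 1.5522 + 1.5000 + 8.5816 = 11.6338 ≈ 11.634

11.634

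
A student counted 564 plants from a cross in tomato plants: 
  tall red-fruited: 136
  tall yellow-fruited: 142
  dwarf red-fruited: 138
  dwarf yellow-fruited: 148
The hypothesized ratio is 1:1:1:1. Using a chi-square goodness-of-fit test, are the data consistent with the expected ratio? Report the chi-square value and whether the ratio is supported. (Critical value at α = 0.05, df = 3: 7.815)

0.596; consistent

Expected counts for N = 564 under a 1:1:1:1 ratio (total parts = 4):
  tall red-fruited: 564 × 1/4 = 141
  tall yellow-fruited: 564 × 1/4 = 141
  dwarf red-fruited: 564 × 1/4 = 141
  dwarf yellow-fruited: 564 × 1/4 = 141
χ² = Σ (O − E)² / E
  tall red-fruited: (136 − 141)² / 141 = 0.1773
  tall yellow-fruited: (142 − 141)² / 141 = 0.0071
  dwarf red-fruited: (138 − 141)² / 141 = 0.0638
  dwarf yellow-fruited: (148 − 141)² / 141 = 0.3475
χ² = 0.1773 + 0.0071 + 0.0638 + 0.3475 = 0.5957 ≈ 0.596
Degrees of freedom = 4 − 1 = 3; critical value at α = 0.05 is 7.815.
Since 0.596 < 7.815, we fail to reject the null hypothesis — the data are consistent with the 1:1:1:1 ratio.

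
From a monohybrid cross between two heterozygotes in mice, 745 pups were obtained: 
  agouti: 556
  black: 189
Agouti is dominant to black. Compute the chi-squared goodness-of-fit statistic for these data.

For a monohybrid cross between heterozygotes with complete dominance, the expected phenotypic ratio is 3:1.
Total ratio parts = 4. Expected numbers out of 745:
  agouti: 745 × 3/4 = 558.75
  black: 745 × 1/4 = 186.25
χ² = Σ (O − E)² / E
  agouti: (556 − 558.75)² / 558.75 = 0.0135
  black: (189 − 186.25)² / 186.25 = 0.0406
χ² = 0.0135 + 0.0406 = 0.0541 ≈ 0.054

0.054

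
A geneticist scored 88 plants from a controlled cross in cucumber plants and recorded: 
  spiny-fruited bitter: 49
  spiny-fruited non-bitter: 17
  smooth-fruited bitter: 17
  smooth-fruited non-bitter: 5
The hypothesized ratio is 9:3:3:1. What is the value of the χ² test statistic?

Under the 9:3:3:1 hypothesis (Σ ratio = 16, N = 88):
  spiny-fruited bitter: 88 × 9/16 = 49.5
  spiny-fruited non-bitter: 88 × 3/16 = 16.5
  smooth-fruited bitter: 88 × 3/16 = 16.5
  smooth-fruited non-bitter: 88 × 1/16 = 5.5
χ² = Σ (O − E)² / E
  spiny-fruited bitter: (49 − 49.5)² / 49.5 = 0.0051
  spiny-fruited non-bitter: (17 − 16.5)² / 16.5 = 0.0152
  smooth-fruited bitter: (17 − 16.5)² / 16.5 = 0.0152
  smooth-fruited non-bitter: (5 − 5.5)² / 5.5 = 0.0455
χ² = 0.0051 + 0.0152 + 0.0152 + 0.0455 = 0.081

0.081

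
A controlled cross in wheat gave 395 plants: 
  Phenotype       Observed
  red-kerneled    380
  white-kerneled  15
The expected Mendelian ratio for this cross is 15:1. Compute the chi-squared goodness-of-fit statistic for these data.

The 15:1 ratio has 16 parts, so with N = 395 the expected counts are:
  red-kerneled: 395 × 15/16 = 370.3125
  white-kerneled: 395 × 1/16 = 24.6875
χ² = Σ (O − E)² / E
  red-kerneled: (380 − 370.3125)² / 370.3125 = 0.2534
  white-kerneled: (15 − 24.6875)² / 24.6875 = 3.8014
χ² = 0.2534 + 3.8014 = 4.0548 ≈ 4.055

4.055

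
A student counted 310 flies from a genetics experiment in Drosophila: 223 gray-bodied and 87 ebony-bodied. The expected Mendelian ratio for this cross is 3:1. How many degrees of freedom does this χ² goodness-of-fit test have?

1

A goodness-of-fit test with 2 phenotype classes has df = 2 − 1 = 1.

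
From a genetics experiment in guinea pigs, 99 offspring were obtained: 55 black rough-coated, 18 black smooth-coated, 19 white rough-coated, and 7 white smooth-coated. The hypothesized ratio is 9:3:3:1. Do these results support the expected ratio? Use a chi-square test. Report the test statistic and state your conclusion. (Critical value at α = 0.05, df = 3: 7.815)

0.143; consistent

The 9:3:3:1 ratio has 16 parts, so with N = 99 the expected counts are:
  black rough-coated: 99 × 9/16 = 55.6875
  black smooth-coated: 99 × 3/16 = 18.5625
  white rough-coated: 99 × 3/16 = 18.5625
  white smooth-coated: 99 × 1/16 = 6.1875
χ² = Σ (O − E)² / E
  black rough-coated: (55 − 55.6875)² / 55.6875 = 0.0085
  black smooth-coated: (18 − 18.5625)² / 18.5625 = 0.0170
  white rough-coated: (19 − 18.5625)² / 18.5625 = 0.0103
  white smooth-coated: (7 − 6.1875)² / 6.1875 = 0.1067
χ² = 0.0085 + 0.0170 + 0.0103 + 0.1067 = 0.1425 ≈ 0.143
Degrees of freedom = 4 − 1 = 3; critical value at α = 0.05 is 7.815.
Since 0.143 < 7.815, we fail to reject the null hypothesis — the data are consistent with the 9:3:3:1 ratio.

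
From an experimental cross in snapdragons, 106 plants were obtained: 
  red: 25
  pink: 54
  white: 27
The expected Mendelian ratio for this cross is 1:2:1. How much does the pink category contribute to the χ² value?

Under the 1:2:1 hypothesis (Σ ratio = 4, N = 106):
  red: 106 × 1/4 = 26.5
  pink: 106 × 2/4 = 53
  white: 106 × 1/4 = 26.5
Contribution of pink: (54 − 53)² / 53 = 0.0189

0.019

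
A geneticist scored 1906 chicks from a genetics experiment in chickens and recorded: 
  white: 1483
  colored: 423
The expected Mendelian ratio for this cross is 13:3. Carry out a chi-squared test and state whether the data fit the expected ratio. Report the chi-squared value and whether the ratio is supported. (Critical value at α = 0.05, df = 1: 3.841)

14.832; not consistent

Total ratio parts = 16. Expected numbers out of 1906:
  white: 1906 × 13/16 = 1548.625
  colored: 1906 × 3/16 = 357.375
χ² = Σ (O − E)² / E
  white: (1483 − 1548.625)² / 1548.625 = 2.7809
  colored: (423 − 357.375)² / 357.375 = 12.0508
χ² = 2.7809 + 12.0508 = 14.8317 ≈ 14.832
Degrees of freedom = 2 − 1 = 1; critical value at α = 0.05 is 3.841.
Since 14.832 > 3.841, we reject the null hypothesis — the data do not fit the 13:3 ratio.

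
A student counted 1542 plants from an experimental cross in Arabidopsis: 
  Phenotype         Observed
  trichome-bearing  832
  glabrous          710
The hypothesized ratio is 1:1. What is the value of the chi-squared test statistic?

Expected counts for N = 1542 under a 1:1 ratio (total parts = 2):
  trichome-bearing: 1542 × 1/2 = 771
  glabrous: 1542 × 1/2 = 771
χ² = Σ (O − E)² / E
  trichome-bearing: (832 − 771)² / 771 = 4.8262
  glabrous: (710 − 771)² / 771 = 4.8262
χ² = 4.8262 + 4.8262 = 9.6524 ≈ 9.652

9.652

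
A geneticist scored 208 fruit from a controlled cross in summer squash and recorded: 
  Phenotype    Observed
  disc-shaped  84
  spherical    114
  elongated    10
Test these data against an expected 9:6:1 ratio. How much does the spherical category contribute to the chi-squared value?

Expected counts for N = 208 under a 9:6:1 ratio (total parts = 16):
  disc-shaped: 208 × 9/16 = 117
  spherical: 208 × 6/16 = 78
  elongated: 208 × 1/16 = 13
Contribution of spherical: (114 − 78)² / 78 = 16.6154

16.615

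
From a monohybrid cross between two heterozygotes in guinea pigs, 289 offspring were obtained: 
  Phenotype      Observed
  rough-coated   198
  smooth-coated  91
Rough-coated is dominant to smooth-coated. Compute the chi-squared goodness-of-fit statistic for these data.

For a monohybrid cross between heterozygotes with complete dominance, the expected phenotypic ratio is 3:1.
Total ratio parts = 4. Expected numbers out of 289:
  rough-coated: 289 × 3/4 = 216.75
  smooth-coated: 289 × 1/4 = 72.25
χ² = Σ (O − E)² / E
  rough-coated: (198 − 216.75)² / 216.75 = 1.6220
  smooth-coated: (91 − 72.25)² / 72.25 = 4.8659
χ² = 1.6220 + 4.8659 = 6.4879 ≈ 6.488

6.488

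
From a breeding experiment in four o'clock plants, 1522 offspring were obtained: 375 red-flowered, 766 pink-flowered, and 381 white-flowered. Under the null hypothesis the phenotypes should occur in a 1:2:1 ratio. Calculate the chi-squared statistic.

0.113

Under the 1:2:1 hypothesis (Σ ratio = 4, N = 1522):
  red-flowered: 1522 × 1/4 = 380.5
  pink-flowered: 1522 × 2/4 = 761
  white-flowered: 1522 × 1/4 = 380.5
χ² = Σ (O − E)² / E
  red-flowered: (375 − 380.5)² / 380.5 = 0.0795
  pink-flowered: (766 − 761)² / 761 = 0.0329
  white-flowered: (381 − 380.5)² / 380.5 = 0.0007
χ² = 0.0795 + 0.0329 + 0.0007 = 0.1131 ≈ 0.113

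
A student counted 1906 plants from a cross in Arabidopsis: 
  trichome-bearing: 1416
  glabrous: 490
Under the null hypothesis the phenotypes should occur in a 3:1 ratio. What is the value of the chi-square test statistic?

0.510

Total ratio parts = 4. Expected numbers out of 1906:
  trichome-bearing: 1906 × 3/4 = 1429.5
  glabrous: 1906 × 1/4 = 476.5
χ² = Σ (O − E)² / E
  trichome-bearing: (1416 − 1429.5)² / 1429.5 = 0.1275
  glabrous: (490 − 476.5)² / 476.5 = 0.3825
χ² = 0.1275 + 0.3825 = 0.510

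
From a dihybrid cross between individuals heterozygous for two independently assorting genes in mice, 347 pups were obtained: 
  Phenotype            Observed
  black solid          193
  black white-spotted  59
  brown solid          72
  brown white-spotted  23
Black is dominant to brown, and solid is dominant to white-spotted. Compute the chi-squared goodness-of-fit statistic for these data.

1.409

A dihybrid F₂ with independent assortment and complete dominance at both loci gives a 9:3:3:1 phenotypic ratio.
Total ratio parts = 16. Expected numbers out of 347:
  black solid: 347 × 9/16 = 195.1875
  black white-spotted: 347 × 3/16 = 65.0625
  brown solid: 347 × 3/16 = 65.0625
  brown white-spotted: 347 × 1/16 = 21.6875
χ² = Σ (O − E)² / E
  black solid: (193 − 195.1875)² / 195.1875 = 0.0245
  black white-spotted: (59 − 65.0625)² / 65.0625 = 0.5649
  brown solid: (72 − 65.0625)² / 65.0625 = 0.7397
  brown white-spotted: (23 − 21.6875)² / 21.6875 = 0.0794
χ² = 0.0245 + 0.5649 + 0.7397 + 0.0794 = 1.4085 ≈ 1.409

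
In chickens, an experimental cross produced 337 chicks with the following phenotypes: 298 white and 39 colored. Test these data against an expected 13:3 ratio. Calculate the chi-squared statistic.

Total ratio parts = 16. Expected numbers out of 337:
  white: 337 × 13/16 = 273.8125
  colored: 337 × 3/16 = 63.1875
χ² = Σ (O − E)² / E
  white: (298 − 273.8125)² / 273.8125 = 2.1366
  colored: (39 − 63.1875)² / 63.1875 = 9.2587
χ² = 2.1366 + 9.2587 = 11.3953 ≈ 11.395

11.395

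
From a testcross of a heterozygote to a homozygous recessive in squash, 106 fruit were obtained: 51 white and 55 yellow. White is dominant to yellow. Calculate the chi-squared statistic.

A testcross of a heterozygote (Aa × aa) gives a 1:1 phenotypic ratio.
Under the 1:1 hypothesis (Σ ratio = 2, N = 106):
  white: 106 × 1/2 = 53
  yellow: 106 × 1/2 = 53
χ² = Σ (O − E)² / E
  white: (51 − 53)² / 53 = 0.0755
  yellow: (55 − 53)² / 53 = 0.0755
χ² = 0.0755 + 0.0755 = 0.151

0.151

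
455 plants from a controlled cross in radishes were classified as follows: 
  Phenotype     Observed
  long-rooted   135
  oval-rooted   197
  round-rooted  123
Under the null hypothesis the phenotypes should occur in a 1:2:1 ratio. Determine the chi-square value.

Total ratio parts = 4. Expected numbers out of 455:
  long-rooted: 455 × 1/4 = 113.75
  oval-rooted: 455 × 2/4 = 227.5
  round-rooted: 455 × 1/4 = 113.75
χ² = Σ (O − E)² / E
  long-rooted: (135 − 113.75)² / 113.75 = 3.9698
  oval-rooted: (197 − 227.5)² / 227.5 = 4.0890
  round-rooted: (123 − 113.75)² / 113.75 = 0.7522
χ² = 3.9698 + 4.0890 + 0.7522 = 8.811

8.811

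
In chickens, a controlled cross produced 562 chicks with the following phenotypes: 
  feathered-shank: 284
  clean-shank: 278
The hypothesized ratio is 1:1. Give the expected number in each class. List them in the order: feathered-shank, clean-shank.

The 1:1 ratio has 2 parts, so with N = 562 the expected counts are:
  feathered-shank: 562 × 1/2 = 281
  clean-shank: 562 × 1/2 = 281

281, 281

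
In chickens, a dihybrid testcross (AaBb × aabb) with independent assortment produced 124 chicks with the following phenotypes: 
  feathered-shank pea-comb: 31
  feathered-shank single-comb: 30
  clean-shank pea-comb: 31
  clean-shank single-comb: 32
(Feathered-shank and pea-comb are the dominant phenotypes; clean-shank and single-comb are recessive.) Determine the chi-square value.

A dihybrid testcross with independent assortment gives a 1:1:1:1 ratio.
Under the 1:1:1:1 hypothesis (Σ ratio = 4, N = 124):
  feathered-shank pea-comb: 124 × 1/4 = 31
  feathered-shank single-comb: 124 × 1/4 = 31
  clean-shank pea-comb: 124 × 1/4 = 31
  clean-shank single-comb: 124 × 1/4 = 31
χ² = Σ (O − E)² / E
  feathered-shank pea-comb: (31 − 31)² / 31 = 0.0000
  feathered-shank single-comb: (30 − 31)² / 31 = 0.0323
  clean-shank pea-comb: (31 − 31)² / 31 = 0.0000
  clean-shank single-comb: (32 − 31)² / 31 = 0.0323
χ² = 0.0000 + 0.0323 + 0.0000 + 0.0323 = 0.0646 ≈ 0.065

0.065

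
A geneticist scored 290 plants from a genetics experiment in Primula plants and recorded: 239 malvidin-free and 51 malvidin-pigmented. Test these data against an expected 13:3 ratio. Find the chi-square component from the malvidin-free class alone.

Under the 13:3 hypothesis (Σ ratio = 16, N = 290):
  malvidin-free: 290 × 13/16 = 235.625
  malvidin-pigmented: 290 × 3/16 = 54.375
Contribution of malvidin-free: (239 − 235.625)² / 235.625 = 0.0483

0.048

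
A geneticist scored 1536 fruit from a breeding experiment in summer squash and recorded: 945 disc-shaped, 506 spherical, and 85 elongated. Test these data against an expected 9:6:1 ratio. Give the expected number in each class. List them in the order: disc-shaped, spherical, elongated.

864, 576, 96

Total ratio parts = 16. Expected numbers out of 1536:
  disc-shaped: 1536 × 9/16 = 864
  spherical: 1536 × 6/16 = 576
  elongated: 1536 × 1/16 = 96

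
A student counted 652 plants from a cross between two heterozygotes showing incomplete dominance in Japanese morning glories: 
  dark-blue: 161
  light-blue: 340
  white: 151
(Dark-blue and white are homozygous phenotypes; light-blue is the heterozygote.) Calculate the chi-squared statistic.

With incomplete dominance, a heterozygote × heterozygote cross gives a 1:2:1 phenotypic ratio.
Expected counts for N = 652 under a 1:2:1 ratio (total parts = 4):
  dark-blue: 652 × 1/4 = 163
  light-blue: 652 × 2/4 = 326
  white: 652 × 1/4 = 163
χ² = Σ (O − E)² / E
  dark-blue: (161 − 163)² / 163 = 0.0245
  light-blue: (340 − 326)² / 326 = 0.6012
  white: (151 − 163)² / 163 = 0.8834
χ² = 0.0245 + 0.6012 + 0.8834 = 1.5091 ≈ 1.509

1.509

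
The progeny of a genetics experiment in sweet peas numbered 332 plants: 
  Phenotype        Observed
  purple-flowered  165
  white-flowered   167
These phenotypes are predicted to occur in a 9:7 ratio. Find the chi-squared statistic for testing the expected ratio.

5.790

Under the 9:7 hypothesis (Σ ratio = 16, N = 332):
  purple-flowered: 332 × 9/16 = 186.75
  white-flowered: 332 × 7/16 = 145.25
χ² = Σ (O − E)² / E
  purple-flowered: (165 − 186.75)² / 186.75 = 2.5331
  white-flowered: (167 − 145.25)² / 145.25 = 3.2569
χ² = 2.5331 + 3.2569 = 5.790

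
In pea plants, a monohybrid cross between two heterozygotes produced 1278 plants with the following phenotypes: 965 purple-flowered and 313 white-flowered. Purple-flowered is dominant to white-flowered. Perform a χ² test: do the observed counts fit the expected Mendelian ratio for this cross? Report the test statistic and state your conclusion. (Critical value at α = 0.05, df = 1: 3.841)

0.176; consistent

For a monohybrid cross between heterozygotes with complete dominance, the expected phenotypic ratio is 3:1.
The 3:1 ratio has 4 parts, so with N = 1278 the expected counts are:
  purple-flowered: 1278 × 3/4 = 958.5
  white-flowered: 1278 × 1/4 = 319.5
χ² = Σ (O − E)² / E
  purple-flowered: (965 − 958.5)² / 958.5 = 0.0441
  white-flowered: (313 − 319.5)² / 319.5 = 0.1322
χ² = 0.0441 + 0.1322 = 0.1763 ≈ 0.176
Degrees of freedom = 2 − 1 = 1; critical value at α = 0.05 is 3.841.
Since 0.176 < 3.841, we fail to reject the null hypothesis — the data are consistent with the 3:1 ratio.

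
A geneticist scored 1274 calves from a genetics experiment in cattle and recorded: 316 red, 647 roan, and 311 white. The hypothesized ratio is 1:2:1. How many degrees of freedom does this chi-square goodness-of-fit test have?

2

A goodness-of-fit test with 3 phenotype classes has df = 3 − 1 = 2.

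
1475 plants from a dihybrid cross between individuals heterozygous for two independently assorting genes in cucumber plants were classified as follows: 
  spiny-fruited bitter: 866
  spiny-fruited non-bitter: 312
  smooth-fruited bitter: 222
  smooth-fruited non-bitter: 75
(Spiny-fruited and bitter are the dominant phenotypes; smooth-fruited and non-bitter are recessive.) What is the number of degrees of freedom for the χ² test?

A dihybrid F₂ with independent assortment and complete dominance at both loci gives a 9:3:3:1 phenotypic ratio.
A goodness-of-fit test with 4 phenotype classes has df = 4 − 1 = 3.

3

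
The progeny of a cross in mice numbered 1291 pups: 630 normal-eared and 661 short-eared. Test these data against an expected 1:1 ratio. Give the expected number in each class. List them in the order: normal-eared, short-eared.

Expected counts for N = 1291 under a 1:1 ratio (total parts = 2):
  normal-eared: 1291 × 1/2 = 645.5
  short-eared: 1291 × 1/2 = 645.5

645.5, 645.5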